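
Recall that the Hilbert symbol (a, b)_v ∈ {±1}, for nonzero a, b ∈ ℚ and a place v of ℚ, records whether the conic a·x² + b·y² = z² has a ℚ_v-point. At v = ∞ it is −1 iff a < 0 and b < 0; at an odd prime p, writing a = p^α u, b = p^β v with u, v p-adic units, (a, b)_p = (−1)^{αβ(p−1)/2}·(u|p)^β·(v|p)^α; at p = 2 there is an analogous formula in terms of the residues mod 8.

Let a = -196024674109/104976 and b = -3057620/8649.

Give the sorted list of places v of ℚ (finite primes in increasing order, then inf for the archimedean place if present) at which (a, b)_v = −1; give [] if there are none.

(a, b) ≡ (-6061, -5) mod (ℚ^×)²; places V = {2, 3, 5, 11, 17, 19, 23, 29, 31, 47, ∞}.
(a,b)_29: α=1, u≡28; β=0, v≡20 (mod 29); (28|29)=+1, (20|29)=+1; sign (−1)^0·+1^0·+1^1 = +1.
(a,b)_3: α=-8, u≡2; β=-2, v≡1 (mod 3); (2|3)=-1, (1|3)=+1; sign (−1)^0·-1^-2·+1^-8 = +1.
(a,b)_2: α=-4, β=2; u≡3, v≡3 (mod 8); ε(u)ε(v)=1·1, αω(v)=-4·1, βω(u)=2·1; sum ≡ 1  ⇒  -1.
(a,b)_11: α=5, u≡8; β=0, v≡2 (mod 11); (8|11)=-1, (2|11)=-1; sign (−1)^0·-1^0·-1^5 = -1.
(a,b)_47: α=2, u≡32; β=0, v≡12 (mod 47); (32|47)=+1, (12|47)=+1; sign (−1)^0·+1^0·+1^2 = +1.
(a,b)_5: α=0, u≡1; β=1, v≡4 (mod 5); (1|5)=+1, (4|5)=+1; sign (−1)^0·+1^1·+1^0 = +1.
(a,b)_19: α=1, u≡11; β=0, v≡3 (mod 19); (11|19)=+1, (3|19)=-1; sign (−1)^0·+1^0·-1^1 = -1.
(a,b)_17: α=0, u≡2; β=2, v≡10 (mod 17); (2|17)=+1, (10|17)=-1; sign (−1)^0·+1^2·-1^0 = +1.
(a,b)_∞: sgn(-6061)=−, sgn(-5)=−, so -1.
(a,b)_23: α=0, u≡7; β=2, v≡16 (mod 23); (7|23)=-1, (16|23)=+1; sign (−1)^0·-1^2·+1^0 = +1.
(a,b)_31: α=0, u≡15; β=-2, v≡21 (mod 31); (15|31)=-1, (21|31)=-1; sign (−1)^0·-1^-2·-1^0 = +1.
(-6061, -5 / ℚ) ramifies at {2, 11, 19, ∞}: a division algebra.

[2, 11, 19, inf]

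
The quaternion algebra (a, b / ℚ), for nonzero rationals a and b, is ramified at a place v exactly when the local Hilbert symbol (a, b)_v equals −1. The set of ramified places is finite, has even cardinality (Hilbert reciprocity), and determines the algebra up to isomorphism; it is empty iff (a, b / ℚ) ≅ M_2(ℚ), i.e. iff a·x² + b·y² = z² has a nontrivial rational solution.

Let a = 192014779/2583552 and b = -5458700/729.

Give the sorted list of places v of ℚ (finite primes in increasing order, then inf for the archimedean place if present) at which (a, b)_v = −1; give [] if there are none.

[17, 19]

Mod squares: a ≡ 57, b ≡ -323. Check v ∈ {∞, 2, 3, 5, 11, 13, 17, 19, 29}.
v=2: v_2(a)=-10, v_2(b)=2; units ≡ 1, 5 (mod 8); ε·ε+αω+βω = 0·0+-10·1+2·0 ≡ 0  ⇒  (a,b)_2 = +1.
v=13: a=13^0·(≡6), b=13^2·(≡5) mod 13; (6|13)=-1, (5|13)=-1; (−1)^{0·2·6}·(-1)^2·(-1)^0 = +1.
v=3: a=3^-1·(≡1), b=3^-6·(≡1) mod 3; (1|3)=+1, (1|3)=+1; (−1)^{-1·-6·1}·(+1)^-6·(+1)^-1 = +1.
v=17: a=17^4·(≡5), b=17^1·(≡2) mod 17; (5|17)=-1, (2|17)=+1; (−1)^{4·1·8}·(-1)^1·(+1)^4 = -1.
v=5: a=5^0·(≡2), b=5^2·(≡3) mod 5; (2|5)=-1, (3|5)=-1; (−1)^{0·2·2}·(-1)^2·(-1)^0 = +1.
v=∞: 57 > 0 and -323 < 0  ⇒  (a,b)_∞ = +1.
v=19: a=19^1·(≡14), b=19^1·(≡8) mod 19; (14|19)=-1, (8|19)=-1; (−1)^{1·1·9}·(-1)^1·(-1)^1 = -1.
v=11: a=11^2·(≡7), b=11^0·(≡2) mod 11; (7|11)=-1, (2|11)=-1; (−1)^{2·0·5}·(-1)^0·(-1)^2 = +1.
v=29: a=29^-2·(≡25), b=29^0·(≡7) mod 29; (25|29)=+1, (7|29)=+1; (−1)^{-2·0·14}·(+1)^0·(+1)^-2 = +1.
Ram(57, -323) = {17, 19}; no ℚ_17-point on the conic.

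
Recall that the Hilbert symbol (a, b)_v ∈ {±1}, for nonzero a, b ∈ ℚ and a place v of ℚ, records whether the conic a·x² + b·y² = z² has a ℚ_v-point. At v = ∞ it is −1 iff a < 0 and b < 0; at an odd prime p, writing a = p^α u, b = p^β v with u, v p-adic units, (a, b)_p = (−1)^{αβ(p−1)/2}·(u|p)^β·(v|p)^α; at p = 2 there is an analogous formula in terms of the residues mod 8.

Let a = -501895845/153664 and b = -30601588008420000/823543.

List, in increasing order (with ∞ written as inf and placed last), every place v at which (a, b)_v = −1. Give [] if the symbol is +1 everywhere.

Mod squares: a ≡ -2805, b ≡ -10374. Check v ∈ {∞, 2, 3, 5, 7, 11, 13, 17, 19, 47}.
v=∞: -2805 < 0 and -10374 < 0  ⇒  (a,b)_∞ = -1.
v=13: a=13^0·(≡1), b=13^1·(≡2) mod 13; (1|13)=+1, (2|13)=-1; (−1)^{0·1·6}·(+1)^1·(-1)^0 = +1.
v=19: a=19^0·(≡9), b=19^1·(≡11) mod 19; (9|19)=+1, (11|19)=+1; (−1)^{0·1·9}·(+1)^1·(+1)^0 = +1.
v=5: a=5^1·(≡4), b=5^4·(≡1) mod 5; (4|5)=+1, (1|5)=+1; (−1)^{1·4·2}·(+1)^4·(+1)^1 = +1.
v=3: a=3^5·(≡1), b=3^11·(≡1) mod 3; (1|3)=+1, (1|3)=+1; (−1)^{5·11·1}·(+1)^11·(+1)^5 = -1.
v=7: a=7^-4·(≡4), b=7^-7·(≡2) mod 7; (4|7)=+1, (2|7)=+1; (−1)^{-4·-7·3}·(+1)^-7·(+1)^-4 = +1.
v=17: a=17^1·(≡3), b=17^2·(≡1) mod 17; (3|17)=-1, (1|17)=+1; (−1)^{1·2·8}·(-1)^2·(+1)^1 = +1.
v=11: a=11^1·(≡1), b=11^2·(≡7) mod 11; (1|11)=+1, (7|11)=-1; (−1)^{1·2·5}·(+1)^2·(-1)^1 = -1.
v=2: v_2(a)=-6, v_2(b)=5; units ≡ 3, 5 (mod 8); ε·ε+αω+βω = 1·0+-6·1+5·1 ≡ 1  ⇒  (a,b)_2 = -1.
v=47: a=47^2·(≡31), b=47^0·(≡39) mod 47; (31|47)=-1, (39|47)=-1; (−1)^{2·0·23}·(-1)^0·(-1)^2 = +1.
Ram(-2805, -10374) = {2, 3, 11, ∞}; no ℚ_2-point on the conic.

[2, 3, 11, inf]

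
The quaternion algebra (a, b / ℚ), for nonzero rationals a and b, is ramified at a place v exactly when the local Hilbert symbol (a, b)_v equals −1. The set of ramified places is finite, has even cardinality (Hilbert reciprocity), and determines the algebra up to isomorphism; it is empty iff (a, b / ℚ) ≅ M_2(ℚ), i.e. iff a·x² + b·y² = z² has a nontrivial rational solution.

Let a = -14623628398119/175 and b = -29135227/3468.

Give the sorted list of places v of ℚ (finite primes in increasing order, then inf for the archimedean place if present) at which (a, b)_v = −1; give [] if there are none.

(a, b) ≡ (-60697, -2001) mod (ℚ^×)²; places V = {2, 3, 5, 7, 11, 13, 17, 19, 23, 29, ∞}.
(a,b)_17: α=0, u≡12; β=-2, v≡3 (mod 17); (12|17)=-1, (3|17)=-1; sign (−1)^0·-1^-2·-1^0 = +1.
(a,b)_29: α=1, u≡6; β=1, v≡11 (mod 29); (6|29)=+1, (11|29)=-1; sign (−1)^0·+1^1·-1^1 = -1.
(a,b)_3: α=10, u≡2; β=-1, v≡2 (mod 3); (2|3)=-1, (2|3)=-1; sign (−1)^0·-1^-1·-1^10 = -1.
(a,b)_∞: sgn(-60697)=−, sgn(-2001)=−, so -1.
(a,b)_2: α=0, β=-2; u≡7, v≡7 (mod 8); ε(u)ε(v)=1·1, αω(v)=0·0, βω(u)=-2·0; sum ≡ 1  ⇒  -1.
(a,b)_5: α=-2, u≡3; β=0, v≡1 (mod 5); (3|5)=-1, (1|5)=+1; sign (−1)^0·-1^0·+1^-2 = +1.
(a,b)_13: α=5, u≡11; β=0, v≡10 (mod 13); (11|13)=-1, (10|13)=+1; sign (−1)^0·-1^0·+1^5 = +1.
(a,b)_19: α=0, u≡2; β=2, v≡10 (mod 19); (2|19)=-1, (10|19)=-1; sign (−1)^0·-1^2·-1^0 = +1.
(a,b)_23: α=1, u≡6; β=1, v≡14 (mod 23); (6|23)=+1, (14|23)=-1; sign (−1)^1·+1^1·-1^1 = +1.
(a,b)_7: α=-1, u≡2; β=0, v≡4 (mod 7); (2|7)=+1, (4|7)=+1; sign (−1)^0·+1^0·+1^-1 = +1.
(a,b)_11: α=0, u≡4; β=2, v≡1 (mod 11); (4|11)=+1, (1|11)=+1; sign (−1)^0·+1^2·+1^0 = +1.
Ram(-60697, -2001) = {2, 3, 29, ∞}; no ℚ_2-point on the conic.

[2, 3, 29, inf]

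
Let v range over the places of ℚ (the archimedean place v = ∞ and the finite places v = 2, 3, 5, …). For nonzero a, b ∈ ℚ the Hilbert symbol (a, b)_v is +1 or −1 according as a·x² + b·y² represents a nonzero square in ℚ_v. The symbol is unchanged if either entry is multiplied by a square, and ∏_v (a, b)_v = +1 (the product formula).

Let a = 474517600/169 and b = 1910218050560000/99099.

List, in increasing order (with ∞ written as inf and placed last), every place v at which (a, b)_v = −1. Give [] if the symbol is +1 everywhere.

[13, 17, 37, 41]

Mod squares: a ≡ 1186294, b ≡ 171626. Check v ∈ {∞, 2, 3, 5, 7, 11, 13, 17, 23, 37, 41}.
v=∞: 1186294 > 0 and 171626 > 0  ⇒  (a,b)_∞ = +1.
v=3: a=3^0·(≡1), b=3^-2·(≡2) mod 3; (1|3)=+1, (2|3)=-1; (−1)^{0·-2·1}·(+1)^-2·(-1)^0 = +1.
v=11: a=11^0·(≡10), b=11^-2·(≡1) mod 11; (10|11)=-1, (1|11)=+1; (−1)^{0·-2·5}·(-1)^-2·(+1)^0 = +1.
v=7: a=7^0·(≡4), b=7^-1·(≡2) mod 7; (4|7)=+1, (2|7)=+1; (−1)^{0·-1·3}·(+1)^-1·(+1)^0 = +1.
v=37: a=37^1·(≡18), b=37^2·(≡18) mod 37; (18|37)=-1, (18|37)=-1; (−1)^{1·2·18}·(-1)^2·(-1)^1 = -1.
v=5: a=5^2·(≡1), b=5^4·(≡4) mod 5; (1|5)=+1, (4|5)=+1; (−1)^{2·4·2}·(+1)^4·(+1)^2 = +1.
v=23: a=23^1·(≡2), b=23^1·(≡19) mod 23; (2|23)=+1, (19|23)=-1; (−1)^{1·1·11}·(+1)^1·(-1)^1 = +1.
v=13: a=13^-2·(≡11), b=13^-1·(≡5) mod 13; (11|13)=-1, (5|13)=-1; (−1)^{-2·-1·6}·(-1)^-1·(-1)^-2 = -1.
v=17: a=17^1·(≡10), b=17^2·(≡11) mod 17; (10|17)=-1, (11|17)=-1; (−1)^{1·2·8}·(-1)^2·(-1)^1 = -1.
v=2: v_2(a)=5, v_2(b)=13; units ≡ 3, 5 (mod 8); ε·ε+αω+βω = 1·0+5·1+13·1 ≡ 0  ⇒  (a,b)_2 = +1.
v=41: a=41^1·(≡24), b=41^1·(≡39) mod 41; (24|41)=-1, (39|41)=+1; (−1)^{1·1·20}·(-1)^1·(+1)^1 = -1.
|Ram(1186294, 171626)| = 4, even; anisotropic at {13, 17, 37, 41}.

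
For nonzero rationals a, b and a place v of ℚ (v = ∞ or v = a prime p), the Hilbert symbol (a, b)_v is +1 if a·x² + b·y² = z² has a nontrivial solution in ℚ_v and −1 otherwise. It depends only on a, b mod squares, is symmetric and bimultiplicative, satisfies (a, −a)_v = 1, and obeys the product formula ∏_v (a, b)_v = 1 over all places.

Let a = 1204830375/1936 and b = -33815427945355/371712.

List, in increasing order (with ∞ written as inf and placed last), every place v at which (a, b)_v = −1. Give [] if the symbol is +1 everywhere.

Mod squares: a ≡ 983535, b ≡ -8265. Check v ∈ {∞, 2, 3, 5, 7, 11, 17, 19, 29}.
v=11: a=11^-2·(≡9), b=11^-2·(≡7) mod 11; (9|11)=+1, (7|11)=-1; (−1)^{-2·-2·5}·(+1)^-2·(-1)^-2 = +1.
v=17: a=17^1·(≡15), b=17^2·(≡7) mod 17; (15|17)=+1, (7|17)=-1; (−1)^{1·2·8}·(+1)^2·(-1)^1 = -1.
v=∞: 983535 > 0 and -8265 < 0  ⇒  (a,b)_∞ = +1.
v=7: a=7^3·(≡1), b=7^6·(≡2) mod 7; (1|7)=+1, (2|7)=+1; (−1)^{3·6·3}·(+1)^6·(+1)^3 = +1.
v=2: v_2(a)=-4, v_2(b)=-10; units ≡ 7, 7 (mod 8); ε·ε+αω+βω = 1·1+-4·0+-10·0 ≡ 1  ⇒  (a,b)_2 = -1.
v=3: a=3^1·(≡2), b=3^-1·(≡2) mod 3; (2|3)=-1, (2|3)=-1; (−1)^{1·-1·1}·(-1)^-1·(-1)^1 = -1.
v=5: a=5^3·(≡3), b=5^1·(≡2) mod 5; (3|5)=-1, (2|5)=-1; (−1)^{3·1·2}·(-1)^1·(-1)^3 = +1.
v=19: a=19^1·(≡7), b=19^3·(≡12) mod 19; (7|19)=+1, (12|19)=-1; (−1)^{1·3·9}·(+1)^3·(-1)^1 = +1.
v=29: a=29^1·(≡15), b=29^1·(≡1) mod 29; (15|29)=-1, (1|29)=+1; (−1)^{1·1·14}·(-1)^1·(+1)^1 = -1.
|Ram(983535, -8265)| = 4, even; anisotropic at {2, 3, 17, 29}.

[2, 3, 17, 29]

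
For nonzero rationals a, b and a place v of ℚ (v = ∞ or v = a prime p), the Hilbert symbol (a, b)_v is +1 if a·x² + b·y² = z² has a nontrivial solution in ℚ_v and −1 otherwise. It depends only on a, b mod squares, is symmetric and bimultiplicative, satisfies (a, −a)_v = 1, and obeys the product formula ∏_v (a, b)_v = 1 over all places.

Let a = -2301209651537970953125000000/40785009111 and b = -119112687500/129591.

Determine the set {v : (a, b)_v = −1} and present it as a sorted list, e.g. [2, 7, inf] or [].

[23, 41, 43, inf]

Mod squares: a ≡ -4825331, b ≡ -226790557. Check v ∈ {∞, 2, 3, 5, 7, 11, 17, 23, 41, 43, 47}.
v=43: a=43^3·(≡41), b=43^1·(≡24) mod 43; (41|43)=+1, (24|43)=+1; (−1)^{3·1·21}·(+1)^1·(+1)^3 = -1.
v=7: a=7^-1·(≡5), b=7^-1·(≡1) mod 7; (5|7)=-1, (1|7)=+1; (−1)^{-1·-1·3}·(-1)^-1·(+1)^-1 = +1.
v=3: a=3^-4·(≡1), b=3^-2·(≡2) mod 3; (1|3)=+1, (2|3)=-1; (−1)^{-4·-2·1}·(+1)^-2·(-1)^-4 = +1.
v=2: v_2(a)=6, v_2(b)=2; units ≡ 5, 3 (mod 8); ε·ε+αω+βω = 0·1+6·1+2·1 ≡ 0  ⇒  (a,b)_2 = +1.
v=23: a=23^3·(≡18), b=23^1·(≡8) mod 23; (18|23)=+1, (8|23)=+1; (−1)^{3·1·11}·(+1)^1·(+1)^3 = -1.
v=47: a=47^2·(≡8), b=47^1·(≡37) mod 47; (8|47)=+1, (37|47)=+1; (−1)^{2·1·23}·(+1)^1·(+1)^2 = +1.
v=11: a=11^-4·(≡8), b=11^-2·(≡10) mod 11; (8|11)=-1, (10|11)=-1; (−1)^{-4·-2·5}·(-1)^-2·(-1)^-4 = +1.
v=∞: -4825331 < 0 and -226790557 < 0  ⇒  (a,b)_∞ = -1.
v=41: a=41^3·(≡33), b=41^1·(≡7) mod 41; (33|41)=+1, (7|41)=-1; (−1)^{3·1·20}·(+1)^1·(-1)^3 = -1.
v=17: a=17^-3·(≡14), b=17^-1·(≡11) mod 17; (14|17)=-1, (11|17)=-1; (−1)^{-3·-1·8}·(-1)^-1·(-1)^-3 = +1.
v=5: a=5^12·(≡1), b=5^6·(≡3) mod 5; (1|5)=+1, (3|5)=-1; (−1)^{12·6·2}·(+1)^6·(-1)^12 = +1.
|Ram(-4825331, -226790557)| = 4, even; anisotropic at {23, 41, 43, ∞}.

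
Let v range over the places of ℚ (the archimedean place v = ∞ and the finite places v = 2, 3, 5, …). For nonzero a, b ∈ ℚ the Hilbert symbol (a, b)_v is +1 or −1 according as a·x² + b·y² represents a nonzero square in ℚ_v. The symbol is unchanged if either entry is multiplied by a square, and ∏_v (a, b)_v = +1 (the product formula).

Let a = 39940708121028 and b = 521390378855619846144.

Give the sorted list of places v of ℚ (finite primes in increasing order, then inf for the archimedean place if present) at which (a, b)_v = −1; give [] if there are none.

[13, 17, 31, 41]

Mod squares: a ≡ 697, b ≡ 18538806. Check v ∈ {∞, 2, 3, 11, 13, 17, 31, 41}.
v=17: a=17^1·(≡5), b=17^1·(≡1) mod 17; (5|17)=-1, (1|17)=+1; (−1)^{1·1·8}·(-1)^1·(+1)^1 = -1.
v=11: a=11^2·(≡9), b=11^3·(≡4) mod 11; (9|11)=+1, (4|11)=+1; (−1)^{2·3·5}·(+1)^3·(+1)^2 = +1.
v=31: a=31^2·(≡11), b=31^3·(≡19) mod 31; (11|31)=-1, (19|31)=+1; (−1)^{2·3·15}·(-1)^3·(+1)^2 = -1.
v=13: a=13^2·(≡2), b=13^1·(≡1) mod 13; (2|13)=-1, (1|13)=+1; (−1)^{2·1·6}·(-1)^1·(+1)^2 = -1.
v=∞: 697 > 0 and 18538806 > 0  ⇒  (a,b)_∞ = +1.
v=3: a=3^6·(≡1), b=3^11·(≡1) mod 3; (1|3)=+1, (1|3)=+1; (−1)^{6·11·1}·(+1)^11·(+1)^6 = +1.
v=2: v_2(a)=2, v_2(b)=13; units ≡ 1, 3 (mod 8); ε·ε+αω+βω = 0·1+2·1+13·0 ≡ 0  ⇒  (a,b)_2 = +1.
v=41: a=41^1·(≡34), b=41^1·(≡40) mod 41; (34|41)=-1, (40|41)=+1; (−1)^{1·1·20}·(-1)^1·(+1)^1 = -1.
(697, 18538806 / ℚ) ramifies at {13, 17, 31, 41}: a division algebra.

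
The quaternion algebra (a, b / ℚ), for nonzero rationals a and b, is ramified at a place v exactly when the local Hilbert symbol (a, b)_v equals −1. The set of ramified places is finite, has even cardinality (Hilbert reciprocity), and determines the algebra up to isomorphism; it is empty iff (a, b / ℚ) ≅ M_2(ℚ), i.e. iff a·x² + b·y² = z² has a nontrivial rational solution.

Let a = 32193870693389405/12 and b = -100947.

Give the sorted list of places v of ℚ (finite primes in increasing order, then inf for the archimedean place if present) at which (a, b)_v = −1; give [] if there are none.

(a, b) ≡ (504735, -100947) mod (ℚ^×)²; places V = {2, 3, 5, 7, 11, 13, 19, 23, ∞}.
(a,b)_19: α=3, u≡10; β=1, v≡7 (mod 19); (10|19)=-1, (7|19)=+1; sign (−1)^1·-1^1·+1^3 = +1.
(a,b)_23: α=3, u≡8; β=1, v≡4 (mod 23); (8|23)=+1, (4|23)=+1; sign (−1)^1·+1^1·+1^3 = -1.
(a,b)_5: α=1, u≡3; β=0, v≡3 (mod 5); (3|5)=-1, (3|5)=-1; sign (−1)^0·-1^0·-1^1 = -1.
(a,b)_2: α=-2, β=0; u≡7, v≡5 (mod 8); ε(u)ε(v)=1·0, αω(v)=-2·1, βω(u)=0·0; sum ≡ 0  ⇒  +1.
(a,b)_11: α=3, u≡9; β=1, v≡8 (mod 11); (9|11)=+1, (8|11)=-1; sign (−1)^1·+1^1·-1^3 = +1.
(a,b)_3: α=-1, u≡2; β=1, v≡2 (mod 3); (2|3)=-1, (2|3)=-1; sign (−1)^1·-1^1·-1^-1 = -1.
(a,b)_∞: sgn(504735)=+, sgn(-100947)=−, so +1.
(a,b)_7: α=3, u≡6; β=1, v≡6 (mod 7); (6|7)=-1, (6|7)=-1; sign (−1)^1·-1^1·-1^3 = -1.
(a,b)_13: α=2, u≡12; β=0, v≡11 (mod 13); (12|13)=+1, (11|13)=-1; sign (−1)^0·+1^0·-1^2 = +1.
(504735, -100947 / ℚ) ramifies at {3, 5, 7, 23}: a division algebra.

[3, 5, 7, 23]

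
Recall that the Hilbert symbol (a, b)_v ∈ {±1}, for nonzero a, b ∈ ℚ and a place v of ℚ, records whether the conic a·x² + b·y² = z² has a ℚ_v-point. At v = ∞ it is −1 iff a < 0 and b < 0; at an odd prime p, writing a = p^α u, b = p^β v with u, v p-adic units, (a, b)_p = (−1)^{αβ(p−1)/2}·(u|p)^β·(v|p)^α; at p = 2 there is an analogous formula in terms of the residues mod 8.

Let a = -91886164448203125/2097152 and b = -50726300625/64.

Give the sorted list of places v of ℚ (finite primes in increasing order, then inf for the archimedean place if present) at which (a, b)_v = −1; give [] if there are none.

[2, 3, 7, inf]

(a, b) ≡ (-2730, -1) mod (ℚ^×)²; places V = {2, 3, 5, 7, 11, 13, 17, ∞}.
(a,b)_2: α=-21, β=-6; u≡3, v≡7 (mod 8); ε(u)ε(v)=1·1, αω(v)=-21·0, βω(u)=-6·1; sum ≡ 1  ⇒  -1.
(a,b)_∞: sgn(-2730)=−, sgn(-1)=−, so -1.
(a,b)_3: α=7, u≡2; β=4, v≡2 (mod 3); (2|3)=-1, (2|3)=-1; sign (−1)^0·-1^4·-1^7 = -1.
(a,b)_5: α=7, u≡4; β=4, v≡1 (mod 5); (4|5)=+1, (1|5)=+1; sign (−1)^0·+1^4·+1^7 = +1.
(a,b)_17: α=2, u≡3; β=0, v≡16 (mod 17); (3|17)=-1, (16|17)=+1; sign (−1)^0·-1^0·+1^2 = +1.
(a,b)_13: α=3, u≡5; β=2, v≡3 (mod 13); (5|13)=-1, (3|13)=+1; sign (−1)^0·-1^2·+1^3 = +1.
(a,b)_11: α=2, u≡9; β=2, v≡8 (mod 11); (9|11)=+1, (8|11)=-1; sign (−1)^0·+1^2·-1^2 = +1.
(a,b)_7: α=1, u≡4; β=2, v≡5 (mod 7); (4|7)=+1, (5|7)=-1; sign (−1)^0·+1^2·-1^1 = -1.
|Ram(-2730, -1)| = 4, even; anisotropic at {2, 3, 7, ∞}.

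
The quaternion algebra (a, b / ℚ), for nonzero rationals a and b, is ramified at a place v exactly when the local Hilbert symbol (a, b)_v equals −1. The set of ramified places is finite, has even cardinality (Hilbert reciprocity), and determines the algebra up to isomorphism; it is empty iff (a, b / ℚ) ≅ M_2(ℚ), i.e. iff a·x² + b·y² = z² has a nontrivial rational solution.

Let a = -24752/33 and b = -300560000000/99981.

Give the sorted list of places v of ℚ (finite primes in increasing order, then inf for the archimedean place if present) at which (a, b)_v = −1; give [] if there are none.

[7, 11, 17, inf]

(a, b) ≡ (-51051, -1365) mod (ℚ^×)²; places V = {2, 3, 5, 7, 11, 13, 17, 23, ∞}.
(a,b)_17: α=1, u≡11; β=2, v≡6 (mod 17); (11|17)=-1, (6|17)=-1; sign (−1)^0·-1^2·-1^1 = -1.
(a,b)_11: α=-1, u≡3; β=0, v≡2 (mod 11); (3|11)=+1, (2|11)=-1; sign (−1)^0·+1^0·-1^-1 = -1.
(a,b)_5: α=0, u≡1; β=7, v≡2 (mod 5); (1|5)=+1, (2|5)=-1; sign (−1)^0·+1^7·-1^0 = +1.
(a,b)_7: α=1, u≡4; β=-1, v≡2 (mod 7); (4|7)=+1, (2|7)=+1; sign (−1)^1·+1^-1·+1^1 = -1.
(a,b)_23: α=0, u≡18; β=-2, v≡14 (mod 23); (18|23)=+1, (14|23)=-1; sign (−1)^0·+1^-2·-1^0 = +1.
(a,b)_13: α=1, u≡1; β=1, v≡3 (mod 13); (1|13)=+1, (3|13)=+1; sign (−1)^0·+1^1·+1^1 = +1.
(a,b)_∞: sgn(-51051)=−, sgn(-1365)=−, so -1.
(a,b)_3: α=-1, u≡2; β=-3, v≡1 (mod 3); (2|3)=-1, (1|3)=+1; sign (−1)^1·-1^-3·+1^-1 = +1.
(a,b)_2: α=4, β=10; u≡5, v≡3 (mod 8); ε(u)ε(v)=0·1, αω(v)=4·1, βω(u)=10·1; sum ≡ 0  ⇒  +1.
(-51051, -1365 / ℚ) ramifies at {7, 11, 17, ∞}: a division algebra.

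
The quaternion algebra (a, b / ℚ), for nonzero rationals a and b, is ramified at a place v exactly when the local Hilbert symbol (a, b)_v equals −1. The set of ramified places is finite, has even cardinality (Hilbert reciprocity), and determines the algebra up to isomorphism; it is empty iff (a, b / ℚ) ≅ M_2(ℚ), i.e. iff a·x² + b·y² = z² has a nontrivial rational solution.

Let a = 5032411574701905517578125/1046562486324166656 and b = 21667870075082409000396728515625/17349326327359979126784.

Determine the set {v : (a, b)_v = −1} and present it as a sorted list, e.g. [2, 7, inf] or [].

[]

Mod squares: a ≡ 130, b ≡ 209. Check v ∈ {∞, 2, 3, 5, 11, 13, 19, 23, 31, 37, 53}.
v=31: a=31^-2·(≡27), b=31^0·(≡3) mod 31; (27|31)=-1, (3|31)=-1; (−1)^{-2·0·15}·(-1)^0·(-1)^-2 = +1.
v=5: a=5^13·(≡1), b=5^20·(≡4) mod 5; (1|5)=+1, (4|5)=+1; (−1)^{13·20·2}·(+1)^20·(+1)^13 = +1.
v=23: a=23^2·(≡17), b=23^2·(≡1) mod 23; (17|23)=-1, (1|23)=+1; (−1)^{2·2·11}·(-1)^2·(+1)^2 = +1.
v=19: a=19^6·(≡5), b=19^9·(≡7) mod 19; (5|19)=+1, (7|19)=+1; (−1)^{6·9·9}·(+1)^9·(+1)^6 = +1.
v=13: a=13^-1·(≡1), b=13^0·(≡9) mod 13; (1|13)=+1, (9|13)=+1; (−1)^{-1·0·6}·(+1)^0·(+1)^-1 = +1.
v=∞: 130 > 0 and 209 > 0  ⇒  (a,b)_∞ = +1.
v=2: v_2(a)=-17, v_2(b)=-30; units ≡ 1, 1 (mod 8); ε·ε+αω+βω = 0·0+-17·0+-30·0 ≡ 0  ⇒  (a,b)_2 = +1.
v=11: a=11^2·(≡3), b=11^3·(≡8) mod 11; (3|11)=+1, (8|11)=-1; (−1)^{2·3·5}·(+1)^3·(-1)^2 = +1.
v=37: a=37^2·(≡2), b=37^0·(≡2) mod 37; (2|37)=-1, (2|37)=-1; (−1)^{2·0·18}·(-1)^0·(-1)^2 = +1.
v=3: a=3^-4·(≡1), b=3^-6·(≡2) mod 3; (1|3)=+1, (2|3)=-1; (−1)^{-4·-6·1}·(+1)^-6·(-1)^-4 = +1.
v=53: a=53^-4·(≡49), b=53^-6·(≡39) mod 53; (49|53)=+1, (39|53)=-1; (−1)^{-4·-6·26}·(+1)^-6·(-1)^-4 = +1.
Ram(a, b) = ∅: the form 130·x² + 209·y² − z² is isotropic over every ℚ_v, so by Hasse–Minkowski it is isotropic over ℚ.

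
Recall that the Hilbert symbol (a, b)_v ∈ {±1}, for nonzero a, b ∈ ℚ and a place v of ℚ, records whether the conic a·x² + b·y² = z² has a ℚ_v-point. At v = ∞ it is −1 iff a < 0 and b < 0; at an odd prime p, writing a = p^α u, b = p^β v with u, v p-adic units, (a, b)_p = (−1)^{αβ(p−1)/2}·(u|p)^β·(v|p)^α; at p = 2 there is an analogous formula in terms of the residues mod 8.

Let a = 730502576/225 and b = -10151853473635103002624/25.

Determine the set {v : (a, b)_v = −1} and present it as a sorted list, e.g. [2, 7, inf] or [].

[2, 19, 29, 47]

(a, b) ≡ (45656411, -1189) mod (ℚ^×)²; places V = {2, 3, 5, 19, 29, 41, 43, 47, ∞}.
(a,b)_3: α=-2, u≡2; β=0, v≡2 (mod 3); (2|3)=-1, (2|3)=-1; sign (−1)^0·-1^0·-1^-2 = +1.
(a,b)_∞: sgn(45656411)=+, sgn(-1189)=−, so +1.
(a,b)_5: α=-2, u≡4; β=-2, v≡1 (mod 5); (4|5)=+1, (1|5)=+1; sign (−1)^0·+1^-2·+1^-2 = +1.
(a,b)_47: α=1, u≡1; β=2, v≡44 (mod 47); (1|47)=+1, (44|47)=-1; sign (−1)^0·+1^2·-1^1 = -1.
(a,b)_2: α=4, β=12; u≡3, v≡3 (mod 8); ε(u)ε(v)=1·1, αω(v)=4·1, βω(u)=12·1; sum ≡ 1  ⇒  -1.
(a,b)_29: α=1, u≡13; β=3, v≡14 (mod 29); (13|29)=+1, (14|29)=-1; sign (−1)^0·+1^3·-1^1 = -1.
(a,b)_41: α=1, u≡17; β=3, v≡35 (mod 41); (17|41)=-1, (35|41)=-1; sign (−1)^0·-1^3·-1^1 = +1.
(a,b)_19: α=1, u≡1; β=2, v≡2 (mod 19); (1|19)=+1, (2|19)=-1; sign (−1)^0·+1^2·-1^1 = -1.
(a,b)_43: α=1, u≡25; β=2, v≡21 (mod 43); (25|43)=+1, (21|43)=+1; sign (−1)^0·+1^2·+1^1 = +1.
|Ram(45656411, -1189)| = 4, even; anisotropic at {2, 19, 29, 47}.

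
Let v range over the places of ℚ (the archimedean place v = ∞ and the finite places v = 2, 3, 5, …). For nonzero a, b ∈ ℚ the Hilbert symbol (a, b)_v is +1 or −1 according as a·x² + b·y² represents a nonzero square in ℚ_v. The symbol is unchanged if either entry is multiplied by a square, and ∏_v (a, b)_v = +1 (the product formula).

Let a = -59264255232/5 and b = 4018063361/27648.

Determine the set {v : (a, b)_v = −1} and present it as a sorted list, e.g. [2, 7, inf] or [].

[2, 3, 5, 7, 13, 23]

(a, b) ≡ (-39585, 17043) mod (ℚ^×)²; places V = {2, 3, 5, 7, 13, 19, 23, 29, ∞}.
(a,b)_13: α=1, u≡4; β=1, v≡5 (mod 13); (4|13)=+1, (5|13)=-1; sign (−1)^0·+1^1·-1^1 = -1.
(a,b)_29: α=1, u≡21; β=4, v≡5 (mod 29); (21|29)=-1, (5|29)=+1; sign (−1)^0·-1^4·+1^1 = +1.
(a,b)_7: α=1, u≡2; β=0, v≡5 (mod 7); (2|7)=+1, (5|7)=-1; sign (−1)^0·+1^0·-1^1 = -1.
(a,b)_∞: sgn(-39585)=−, sgn(17043)=+, so +1.
(a,b)_19: α=2, u≡16; β=1, v≡9 (mod 19); (16|19)=+1, (9|19)=+1; sign (−1)^0·+1^1·+1^2 = +1.
(a,b)_23: α=0, u≡22; β=1, v≡22 (mod 23); (22|23)=-1, (22|23)=-1; sign (−1)^0·-1^1·-1^0 = -1.
(a,b)_3: α=5, u≡2; β=-3, v≡2 (mod 3); (2|3)=-1, (2|3)=-1; sign (−1)^1·-1^-3·-1^5 = -1.
(a,b)_2: α=8, β=-10; u≡7, v≡3 (mod 8); ε(u)ε(v)=1·1, αω(v)=8·1, βω(u)=-10·0; sum ≡ 1  ⇒  -1.
(a,b)_5: α=-1, u≡3; β=0, v≡2 (mod 5); (3|5)=-1, (2|5)=-1; sign (−1)^0·-1^0·-1^-1 = -1.
|Ram(-39585, 17043)| = 6, even; anisotropic at {2, 3, 5, 7, 13, 23}.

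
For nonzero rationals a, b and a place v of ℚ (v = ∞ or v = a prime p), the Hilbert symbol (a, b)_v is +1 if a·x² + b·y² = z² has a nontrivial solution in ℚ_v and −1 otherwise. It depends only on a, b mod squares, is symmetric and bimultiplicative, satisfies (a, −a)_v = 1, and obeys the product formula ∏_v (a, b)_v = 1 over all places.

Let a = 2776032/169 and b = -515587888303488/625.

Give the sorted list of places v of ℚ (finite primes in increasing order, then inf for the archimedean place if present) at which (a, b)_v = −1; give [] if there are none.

(a, b) ≡ (238, -38038) mod (ℚ^×)²; places V = {2, 3, 5, 7, 11, 13, 17, 19, ∞}.
(a,b)_∞: sgn(238)=+, sgn(-38038)=−, so +1.
(a,b)_2: α=5, β=7; u≡7, v≡5 (mod 8); ε(u)ε(v)=1·0, αω(v)=5·1, βω(u)=7·0; sum ≡ 1  ⇒  -1.
(a,b)_13: α=-2, u≡12; β=1, v≡10 (mod 13); (12|13)=+1, (10|13)=+1; sign (−1)^0·+1^1·+1^-2 = +1.
(a,b)_17: α=1, u≡6; β=0, v≡8 (mod 17); (6|17)=-1, (8|17)=+1; sign (−1)^0·-1^0·+1^1 = +1.
(a,b)_19: α=0, u≡10; β=1, v≡15 (mod 19); (10|19)=-1, (15|19)=-1; sign (−1)^0·-1^1·-1^0 = -1.
(a,b)_11: α=0, u≡7; β=3, v≡8 (mod 11); (7|11)=-1, (8|11)=-1; sign (−1)^0·-1^3·-1^0 = -1.
(a,b)_7: α=1, u≡5; β=5, v≡5 (mod 7); (5|7)=-1, (5|7)=-1; sign (−1)^1·-1^5·-1^1 = -1.
(a,b)_3: α=6, u≡1; β=6, v≡2 (mod 3); (1|3)=+1, (2|3)=-1; sign (−1)^0·+1^6·-1^6 = +1.
(a,b)_5: α=0, u≡3; β=-4, v≡2 (mod 5); (3|5)=-1, (2|5)=-1; sign (−1)^0·-1^-4·-1^0 = +1.
(238, -38038 / ℚ) ramifies at {2, 7, 11, 19}: a division algebra.

[2, 7, 11, 19]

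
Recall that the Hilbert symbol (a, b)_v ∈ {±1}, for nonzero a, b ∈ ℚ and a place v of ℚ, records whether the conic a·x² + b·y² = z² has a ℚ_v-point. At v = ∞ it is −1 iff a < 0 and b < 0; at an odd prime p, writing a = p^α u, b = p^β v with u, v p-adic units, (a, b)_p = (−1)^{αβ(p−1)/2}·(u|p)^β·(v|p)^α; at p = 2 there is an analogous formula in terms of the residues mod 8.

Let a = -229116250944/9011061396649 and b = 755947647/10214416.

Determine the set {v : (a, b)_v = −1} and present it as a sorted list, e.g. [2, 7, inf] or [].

(a, b) ≡ (-69, 23) mod (ℚ^×)²; places V = {2, 3, 7, 13, 17, 23, 47, ∞}.
(a,b)_7: α=8, u≡4; β=4, v≡4 (mod 7); (4|7)=+1, (4|7)=+1; sign (−1)^0·+1^4·+1^8 = +1.
(a,b)_23: α=1, u≡14; β=1, v≡13 (mod 23); (14|23)=-1, (13|23)=+1; sign (−1)^1·-1^1·+1^1 = +1.
(a,b)_3: α=3, u≡1; β=4, v≡2 (mod 3); (1|3)=+1, (2|3)=-1; sign (−1)^0·+1^4·-1^3 = -1.
(a,b)_47: α=-2, u≡18; β=-2, v≡30 (mod 47); (18|47)=+1, (30|47)=-1; sign (−1)^0·+1^-2·-1^-2 = +1.
(a,b)_13: α=-2, u≡9; β=2, v≡9 (mod 13); (9|13)=+1, (9|13)=+1; sign (−1)^0·+1^2·+1^-2 = +1.
(a,b)_2: α=6, β=-4; u≡3, v≡7 (mod 8); ε(u)ε(v)=1·1, αω(v)=6·0, βω(u)=-4·1; sum ≡ 1  ⇒  -1.
(a,b)_17: α=-6, u≡15; β=-2, v≡11 (mod 17); (15|17)=+1, (11|17)=-1; sign (−1)^0·+1^-2·-1^-6 = +1.
(a,b)_∞: sgn(-69)=−, sgn(23)=+, so +1.
(-69, 23 / ℚ) ramifies at {2, 3}: a division algebra.

[2, 3]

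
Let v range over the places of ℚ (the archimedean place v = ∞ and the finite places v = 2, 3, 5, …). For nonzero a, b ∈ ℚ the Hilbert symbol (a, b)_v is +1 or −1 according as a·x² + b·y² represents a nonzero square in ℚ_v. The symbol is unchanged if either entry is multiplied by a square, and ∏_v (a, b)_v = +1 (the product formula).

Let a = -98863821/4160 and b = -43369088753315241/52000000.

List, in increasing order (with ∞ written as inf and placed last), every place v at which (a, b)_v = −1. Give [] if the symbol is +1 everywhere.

[2, 5, 17, 19, 23, inf]

Mod squares: a ≡ -4485, b ≡ -12597. Check v ∈ {∞, 2, 3, 5, 7, 13, 17, 19, 23}.
v=13: a=13^-1·(≡6), b=13^-1·(≡8) mod 13; (6|13)=-1, (8|13)=-1; (−1)^{-1·-1·6}·(-1)^-1·(-1)^-1 = +1.
v=3: a=3^5·(≡2), b=3^15·(≡1) mod 3; (2|3)=-1, (1|3)=+1; (−1)^{5·15·1}·(-1)^15·(+1)^5 = +1.
v=2: v_2(a)=-6, v_2(b)=-8; units ≡ 3, 3 (mod 8); ε·ε+αω+βω = 1·1+-6·1+-8·1 ≡ 1  ⇒  (a,b)_2 = -1.
v=7: a=7^2·(≡1), b=7^2·(≡3) mod 7; (1|7)=+1, (3|7)=-1; (−1)^{2·2·3}·(+1)^2·(-1)^2 = +1.
v=19: a=19^2·(≡14), b=19^3·(≡3) mod 19; (14|19)=-1, (3|19)=-1; (−1)^{2·3·9}·(-1)^3·(-1)^2 = -1.
v=∞: -4485 < 0 and -12597 < 0  ⇒  (a,b)_∞ = -1.
v=17: a=17^0·(≡3), b=17^1·(≡10) mod 17; (3|17)=-1, (10|17)=-1; (−1)^{0·1·8}·(-1)^1·(-1)^0 = -1.
v=5: a=5^-1·(≡2), b=5^-6·(≡3) mod 5; (2|5)=-1, (3|5)=-1; (−1)^{-1·-6·2}·(-1)^-6·(-1)^-1 = -1.
v=23: a=23^1·(≡1), b=23^2·(≡7) mod 23; (1|23)=+1, (7|23)=-1; (−1)^{1·2·11}·(+1)^2·(-1)^1 = -1.
(-4485, -12597 / ℚ) ramifies at {2, 5, 17, 19, 23, ∞}: a division algebra.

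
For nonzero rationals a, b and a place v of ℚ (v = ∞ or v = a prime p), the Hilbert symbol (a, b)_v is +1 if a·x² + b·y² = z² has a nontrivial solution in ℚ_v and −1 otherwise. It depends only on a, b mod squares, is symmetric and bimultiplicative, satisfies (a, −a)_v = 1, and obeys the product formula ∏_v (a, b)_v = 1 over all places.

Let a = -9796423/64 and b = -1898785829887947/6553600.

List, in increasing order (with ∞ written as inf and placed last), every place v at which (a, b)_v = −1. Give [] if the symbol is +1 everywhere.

(a, b) ≡ (-7, -2387) mod (ℚ^×)²; places V = {2, 3, 5, 7, 11, 13, 31, ∞}.
(a,b)_5: α=0, u≡3; β=-2, v≡2 (mod 5); (3|5)=-1, (2|5)=-1; sign (−1)^0·-1^-2·-1^0 = +1.
(a,b)_2: α=-6, β=-18; u≡1, v≡5 (mod 8); ε(u)ε(v)=0·0, αω(v)=-6·1, βω(u)=-18·0; sum ≡ 0  ⇒  +1.
(a,b)_3: α=0, u≡2; β=8, v≡1 (mod 3); (2|3)=-1, (1|3)=+1; sign (−1)^0·-1^8·+1^0 = +1.
(a,b)_31: α=0, u≡21; β=1, v≡8 (mod 31); (21|31)=-1, (8|31)=+1; sign (−1)^0·-1^1·+1^0 = -1.
(a,b)_7: α=3, u≡6; β=3, v≡4 (mod 7); (6|7)=-1, (4|7)=+1; sign (−1)^1·-1^3·+1^3 = +1.
(a,b)_11: α=0, u≡5; β=5, v≡4 (mod 11); (5|11)=+1, (4|11)=+1; sign (−1)^0·+1^5·+1^0 = +1.
(a,b)_13: α=4, u≡5; β=2, v≡11 (mod 13); (5|13)=-1, (11|13)=-1; sign (−1)^0·-1^2·-1^4 = +1.
(a,b)_∞: sgn(-7)=−, sgn(-2387)=−, so -1.
|Ram(-7, -2387)| = 2, even; anisotropic at {31, ∞}.

[31, inf]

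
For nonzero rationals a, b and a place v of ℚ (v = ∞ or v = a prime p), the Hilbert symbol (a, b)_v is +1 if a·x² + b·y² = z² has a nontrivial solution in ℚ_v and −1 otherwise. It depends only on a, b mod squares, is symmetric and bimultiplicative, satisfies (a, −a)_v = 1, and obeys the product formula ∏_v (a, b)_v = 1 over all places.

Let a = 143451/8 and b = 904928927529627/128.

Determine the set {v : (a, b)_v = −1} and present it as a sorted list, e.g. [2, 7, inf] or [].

[2, 3, 11, 13]

Mod squares: a ≡ 3542, b ≡ 19734. Check v ∈ {∞, 2, 3, 7, 11, 13, 19, 23}.
v=3: a=3^4·(≡2), b=3^5·(≡2) mod 3; (2|3)=-1, (2|3)=-1; (−1)^{4·5·1}·(-1)^5·(-1)^4 = -1.
v=2: v_2(a)=-3, v_2(b)=-7; units ≡ 3, 3 (mod 8); ε·ε+αω+βω = 1·1+-3·1+-7·1 ≡ 1  ⇒  (a,b)_2 = -1.
v=13: a=13^0·(≡6), b=13^1·(≡1) mod 13; (6|13)=-1, (1|13)=+1; (−1)^{0·1·6}·(-1)^1·(+1)^0 = -1.
v=∞: 3542 > 0 and 19734 > 0  ⇒  (a,b)_∞ = +1.
v=7: a=7^1·(≡4), b=7^2·(≡4) mod 7; (4|7)=+1, (4|7)=+1; (−1)^{1·2·3}·(+1)^2·(+1)^1 = +1.
v=23: a=23^1·(≡12), b=23^3·(≡14) mod 23; (12|23)=+1, (14|23)=-1; (−1)^{1·3·11}·(+1)^3·(-1)^1 = +1.
v=11: a=11^1·(≡9), b=11^3·(≡5) mod 11; (9|11)=+1, (5|11)=+1; (−1)^{1·3·5}·(+1)^3·(+1)^1 = -1.
v=19: a=19^0·(≡12), b=19^2·(≡18) mod 19; (12|19)=-1, (18|19)=-1; (−1)^{0·2·9}·(-1)^2·(-1)^0 = +1.
Ram(3542, 19734) = {2, 3, 11, 13}; no ℚ_2-point on the conic.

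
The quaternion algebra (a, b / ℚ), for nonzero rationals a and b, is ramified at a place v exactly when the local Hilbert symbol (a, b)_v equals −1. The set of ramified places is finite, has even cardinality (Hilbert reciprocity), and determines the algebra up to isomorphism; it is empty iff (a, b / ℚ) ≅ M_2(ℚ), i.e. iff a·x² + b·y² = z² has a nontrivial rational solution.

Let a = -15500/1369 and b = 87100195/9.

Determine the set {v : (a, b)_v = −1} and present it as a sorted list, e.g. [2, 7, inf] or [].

[29, 31]

(a, b) ≡ (-155, 1777555) mod (ℚ^×)²; places V = {2, 3, 5, 7, 13, 23, 29, 31, 37, 41, ∞}.
(a,b)_37: α=-2, u≡3; β=0, v≡26 (mod 37); (3|37)=+1, (26|37)=+1; sign (−1)^0·+1^0·+1^-2 = +1.
(a,b)_2: α=2, β=0; u≡5, v≡3 (mod 8); ε(u)ε(v)=0·1, αω(v)=2·1, βω(u)=0·1; sum ≡ 0  ⇒  +1.
(a,b)_∞: sgn(-155)=−, sgn(1777555)=+, so +1.
(a,b)_13: α=0, u≡12; β=1, v≡4 (mod 13); (12|13)=+1, (4|13)=+1; sign (−1)^0·+1^1·+1^0 = +1.
(a,b)_23: α=0, u≡4; β=1, v≡17 (mod 23); (4|23)=+1, (17|23)=-1; sign (−1)^0·+1^1·-1^0 = +1.
(a,b)_29: α=0, u≡17; β=1, v≡11 (mod 29); (17|29)=-1, (11|29)=-1; sign (−1)^0·-1^1·-1^0 = -1.
(a,b)_7: α=0, u≡3; β=2, v≡5 (mod 7); (3|7)=-1, (5|7)=-1; sign (−1)^0·-1^2·-1^0 = +1.
(a,b)_41: α=0, u≡5; β=1, v≡16 (mod 41); (5|41)=+1, (16|41)=+1; sign (−1)^0·+1^1·+1^0 = +1.
(a,b)_3: α=0, u≡1; β=-2, v≡1 (mod 3); (1|3)=+1, (1|3)=+1; sign (−1)^0·+1^-2·+1^0 = +1.
(a,b)_5: α=3, u≡4; β=1, v≡1 (mod 5); (4|5)=+1, (1|5)=+1; sign (−1)^0·+1^1·+1^3 = +1.
(a,b)_31: α=1, u≡24; β=0, v≡30 (mod 31); (24|31)=-1, (30|31)=-1; sign (−1)^0·-1^0·-1^1 = -1.
(-155, 1777555 / ℚ) ramifies at {29, 31}: a division algebra.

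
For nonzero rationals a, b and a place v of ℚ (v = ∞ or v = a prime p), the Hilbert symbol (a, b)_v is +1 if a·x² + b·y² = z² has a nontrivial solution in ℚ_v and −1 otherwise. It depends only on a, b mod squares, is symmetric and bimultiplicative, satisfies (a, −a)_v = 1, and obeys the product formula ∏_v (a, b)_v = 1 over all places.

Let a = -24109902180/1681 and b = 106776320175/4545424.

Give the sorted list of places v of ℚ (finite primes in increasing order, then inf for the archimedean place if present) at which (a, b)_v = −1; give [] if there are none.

(a, b) ≡ (-13667745, 119567) mod (ℚ^×)²; places V = {2, 3, 5, 7, 13, 17, 19, 29, 31, 41, ∞}.
(a,b)_41: α=-2, u≡15; β=-2, v≡19 (mod 41); (15|41)=-1, (19|41)=-1; sign (−1)^0·-1^-2·-1^-2 = +1.
(a,b)_31: α=1, u≡10; β=1, v≡23 (mod 31); (10|31)=+1, (23|31)=-1; sign (−1)^1·+1^1·-1^1 = +1.
(a,b)_29: α=0, u≡7; β=1, v≡9 (mod 29); (7|29)=+1, (9|29)=+1; sign (−1)^0·+1^1·+1^0 = +1.
(a,b)_5: α=1, u≡4; β=2, v≡3 (mod 5); (4|5)=+1, (3|5)=-1; sign (−1)^0·+1^2·-1^1 = -1.
(a,b)_13: α=1, u≡3; β=-2, v≡8 (mod 13); (3|13)=+1, (8|13)=-1; sign (−1)^0·+1^-2·-1^1 = -1.
(a,b)_3: α=3, u≡2; β=6, v≡2 (mod 3); (2|3)=-1, (2|3)=-1; sign (−1)^0·-1^6·-1^3 = -1.
(a,b)_∞: sgn(-13667745)=−, sgn(119567)=+, so +1.
(a,b)_2: α=2, β=-4; u≡7, v≡7 (mod 8); ε(u)ε(v)=1·1, αω(v)=2·0, βω(u)=-4·0; sum ≡ 1  ⇒  -1.
(a,b)_7: α=3, u≡3; β=3, v≡2 (mod 7); (3|7)=-1, (2|7)=+1; sign (−1)^1·-1^3·+1^3 = +1.
(a,b)_17: α=1, u≡9; β=0, v≡6 (mod 17); (9|17)=+1, (6|17)=-1; sign (−1)^0·+1^0·-1^1 = -1.
(a,b)_19: α=1, u≡5; β=1, v≡11 (mod 19); (5|19)=+1, (11|19)=+1; sign (−1)^1·+1^1·+1^1 = -1.
Ram(-13667745, 119567) = {2, 3, 5, 13, 17, 19}; no ℚ_2-point on the conic.

[2, 3, 5, 13, 17, 19]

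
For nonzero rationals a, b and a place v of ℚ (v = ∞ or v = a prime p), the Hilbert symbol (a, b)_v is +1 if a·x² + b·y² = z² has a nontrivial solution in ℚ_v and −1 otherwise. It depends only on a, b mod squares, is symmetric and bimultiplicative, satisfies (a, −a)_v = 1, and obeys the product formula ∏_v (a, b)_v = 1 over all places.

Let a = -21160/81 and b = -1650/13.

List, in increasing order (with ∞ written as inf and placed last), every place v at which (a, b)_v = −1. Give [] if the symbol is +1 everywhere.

Mod squares: a ≡ -10, b ≡ -858. Check v ∈ {∞, 2, 3, 5, 11, 13, 23}.
v=3: a=3^-4·(≡2), b=3^1·(≡2) mod 3; (2|3)=-1, (2|3)=-1; (−1)^{-4·1·1}·(-1)^1·(-1)^-4 = -1.
v=11: a=11^0·(≡1), b=11^1·(≡2) mod 11; (1|11)=+1, (2|11)=-1; (−1)^{0·1·5}·(+1)^1·(-1)^0 = +1.
v=5: a=5^1·(≡3), b=5^2·(≡3) mod 5; (3|5)=-1, (3|5)=-1; (−1)^{1·2·2}·(-1)^2·(-1)^1 = -1.
v=2: v_2(a)=3, v_2(b)=1; units ≡ 3, 3 (mod 8); ε·ε+αω+βω = 1·1+3·1+1·1 ≡ 1  ⇒  (a,b)_2 = -1.
v=13: a=13^0·(≡10), b=13^-1·(≡1) mod 13; (10|13)=+1, (1|13)=+1; (−1)^{0·-1·6}·(+1)^-1·(+1)^0 = +1.
v=∞: -10 < 0 and -858 < 0  ⇒  (a,b)_∞ = -1.
v=23: a=23^2·(≡12), b=23^0·(≡4) mod 23; (12|23)=+1, (4|23)=+1; (−1)^{2·0·11}·(+1)^0·(+1)^2 = +1.
(-10, -858 / ℚ) ramifies at {2, 3, 5, ∞}: a division algebra.

[2, 3, 5, inf]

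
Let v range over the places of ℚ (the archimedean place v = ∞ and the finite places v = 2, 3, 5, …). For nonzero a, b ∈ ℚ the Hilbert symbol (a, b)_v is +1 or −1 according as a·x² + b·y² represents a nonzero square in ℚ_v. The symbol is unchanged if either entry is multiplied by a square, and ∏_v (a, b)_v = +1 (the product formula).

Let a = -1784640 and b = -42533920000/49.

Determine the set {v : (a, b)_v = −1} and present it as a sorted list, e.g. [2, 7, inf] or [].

Mod squares: a ≡ -165, b ≡ -13. Check v ∈ {∞, 2, 3, 5, 7, 11, 13}.
v=∞: -165 < 0 and -13 < 0  ⇒  (a,b)_∞ = -1.
v=2: v_2(a)=6, v_2(b)=8; units ≡ 3, 3 (mod 8); ε·ε+αω+βω = 1·1+6·1+8·1 ≡ 1  ⇒  (a,b)_2 = -1.
v=11: a=11^1·(≡10), b=11^2·(≡3) mod 11; (10|11)=-1, (3|11)=+1; (−1)^{1·2·5}·(-1)^2·(+1)^1 = +1.
v=7: a=7^0·(≡3), b=7^-2·(≡2) mod 7; (3|7)=-1, (2|7)=+1; (−1)^{0·-2·3}·(-1)^-2·(+1)^0 = +1.
v=5: a=5^1·(≡2), b=5^4·(≡2) mod 5; (2|5)=-1, (2|5)=-1; (−1)^{1·4·2}·(-1)^4·(-1)^1 = -1.
v=3: a=3^1·(≡2), b=3^0·(≡2) mod 3; (2|3)=-1, (2|3)=-1; (−1)^{1·0·1}·(-1)^0·(-1)^1 = -1.
v=13: a=13^2·(≡9), b=13^3·(≡12) mod 13; (9|13)=+1, (12|13)=+1; (−1)^{2·3·6}·(+1)^3·(+1)^2 = +1.
Ram(-165, -13) = {2, 3, 5, ∞}; no ℚ_2-point on the conic.

[2, 3, 5, inf]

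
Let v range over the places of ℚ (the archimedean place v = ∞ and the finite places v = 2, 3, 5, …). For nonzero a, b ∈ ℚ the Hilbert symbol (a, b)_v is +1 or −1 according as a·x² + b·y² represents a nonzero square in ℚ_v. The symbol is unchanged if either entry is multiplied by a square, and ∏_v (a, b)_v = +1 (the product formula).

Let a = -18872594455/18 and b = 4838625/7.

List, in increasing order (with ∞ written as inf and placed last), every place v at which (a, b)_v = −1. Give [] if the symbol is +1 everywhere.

(a, b) ≡ (-2990, 150535) mod (ℚ^×)²; places V = {2, 3, 5, 7, 11, 13, 17, 19, 23, ∞}.
(a,b)_13: α=1, u≡9; β=0, v≡11 (mod 13); (9|13)=+1, (11|13)=-1; sign (−1)^0·+1^0·-1^1 = -1.
(a,b)_5: α=1, u≡3; β=3, v≡2 (mod 5); (3|5)=-1, (2|5)=-1; sign (−1)^0·-1^3·-1^1 = +1.
(a,b)_7: α=0, u≡5; β=-1, v≡1 (mod 7); (5|7)=-1, (1|7)=+1; sign (−1)^0·-1^-1·+1^0 = -1.
(a,b)_11: α=2, u≡7; β=1, v≡1 (mod 11); (7|11)=-1, (1|11)=+1; sign (−1)^0·-1^1·+1^2 = -1.
(a,b)_17: α=2, u≡8; β=1, v≡4 (mod 17); (8|17)=+1, (4|17)=+1; sign (−1)^0·+1^1·+1^2 = +1.
(a,b)_∞: sgn(-2990)=−, sgn(150535)=+, so +1.
(a,b)_23: α=1, u≡9; β=1, v≡9 (mod 23); (9|23)=+1, (9|23)=+1; sign (−1)^1·+1^1·+1^1 = -1.
(a,b)_3: α=-2, u≡1; β=2, v≡1 (mod 3); (1|3)=+1, (1|3)=+1; sign (−1)^0·+1^2·+1^-2 = +1.
(a,b)_2: α=-1, β=0; u≡1, v≡7 (mod 8); ε(u)ε(v)=0·1, αω(v)=-1·0, βω(u)=0·0; sum ≡ 0  ⇒  +1.
(a,b)_19: α=2, u≡3; β=0, v≡4 (mod 19); (3|19)=-1, (4|19)=+1; sign (−1)^0·-1^0·+1^2 = +1.
|Ram(-2990, 150535)| = 4, even; anisotropic at {7, 11, 13, 23}.

[7, 11, 13, 23]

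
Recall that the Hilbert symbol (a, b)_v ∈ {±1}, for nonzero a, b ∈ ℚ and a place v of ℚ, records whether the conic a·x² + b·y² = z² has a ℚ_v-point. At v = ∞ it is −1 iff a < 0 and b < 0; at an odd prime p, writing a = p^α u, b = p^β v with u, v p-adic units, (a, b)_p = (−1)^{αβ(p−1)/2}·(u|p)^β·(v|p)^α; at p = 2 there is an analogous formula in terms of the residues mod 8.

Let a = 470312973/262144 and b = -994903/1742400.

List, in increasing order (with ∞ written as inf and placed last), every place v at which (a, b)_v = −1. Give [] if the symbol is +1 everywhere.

[17, 47]

Mod squares: a ≡ 34357, b ≡ -7. Check v ∈ {∞, 2, 3, 5, 7, 11, 13, 17, 29, 43, 47}.
v=17: a=17^1·(≡15), b=17^0·(≡11) mod 17; (15|17)=+1, (11|17)=-1; (−1)^{1·0·8}·(+1)^0·(-1)^1 = -1.
v=7: a=7^0·(≡4), b=7^1·(≡3) mod 7; (4|7)=+1, (3|7)=-1; (−1)^{0·1·3}·(+1)^1·(-1)^0 = +1.
v=∞: 34357 > 0 and -7 < 0  ⇒  (a,b)_∞ = +1.
v=2: v_2(a)=-18, v_2(b)=-6; units ≡ 5, 1 (mod 8); ε·ε+αω+βω = 0·0+-18·0+-6·1 ≡ 0  ⇒  (a,b)_2 = +1.
v=13: a=13^2·(≡6), b=13^2·(≡8) mod 13; (6|13)=-1, (8|13)=-1; (−1)^{2·2·6}·(-1)^2·(-1)^2 = +1.
v=3: a=3^4·(≡1), b=3^-2·(≡2) mod 3; (1|3)=+1, (2|3)=-1; (−1)^{4·-2·1}·(+1)^-2·(-1)^4 = +1.
v=29: a=29^0·(≡15), b=29^2·(≡24) mod 29; (15|29)=-1, (24|29)=+1; (−1)^{0·2·14}·(-1)^2·(+1)^0 = +1.
v=11: a=11^0·(≡3), b=11^-2·(≡3) mod 11; (3|11)=+1, (3|11)=+1; (−1)^{0·-2·5}·(+1)^-2·(+1)^0 = +1.
v=5: a=5^0·(≡2), b=5^-2·(≡2) mod 5; (2|5)=-1, (2|5)=-1; (−1)^{0·-2·2}·(-1)^-2·(-1)^0 = +1.
v=47: a=47^1·(≡20), b=47^0·(≡26) mod 47; (20|47)=-1, (26|47)=-1; (−1)^{1·0·23}·(-1)^0·(-1)^1 = -1.
v=43: a=43^1·(≡10), b=43^0·(≡4) mod 43; (10|43)=+1, (4|43)=+1; (−1)^{1·0·21}·(+1)^0·(+1)^1 = +1.
(34357, -7 / ℚ) ramifies at {17, 47}: a division algebra.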